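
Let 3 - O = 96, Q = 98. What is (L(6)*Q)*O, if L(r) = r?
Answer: -54684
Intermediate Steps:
O = -93 (O = 3 - 1*96 = 3 - 96 = -93)
(L(6)*Q)*O = (6*98)*(-93) = 588*(-93) = -54684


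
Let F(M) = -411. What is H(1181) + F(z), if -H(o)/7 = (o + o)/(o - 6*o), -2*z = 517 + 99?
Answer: -2041/5 ≈ -408.20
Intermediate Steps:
z = -308 (z = -(517 + 99)/2 = -½*616 = -308)
H(o) = 14/5 (H(o) = -7*(o + o)/(o - 6*o) = -7*2*o/((-5*o)) = -7*2*o*(-1/(5*o)) = -7*(-⅖) = 14/5)
H(1181) + F(z) = 14/5 - 411 = -2041/5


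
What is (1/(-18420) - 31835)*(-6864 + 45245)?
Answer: -22506645305081/18420 ≈ -1.2219e+9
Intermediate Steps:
(1/(-18420) - 31835)*(-6864 + 45245) = (-1/18420 - 31835)*38381 = -586400701/18420*38381 = -22506645305081/18420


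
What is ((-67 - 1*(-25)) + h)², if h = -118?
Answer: 25600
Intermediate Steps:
((-67 - 1*(-25)) + h)² = ((-67 - 1*(-25)) - 118)² = ((-67 + 25) - 118)² = (-42 - 118)² = (-160)² = 25600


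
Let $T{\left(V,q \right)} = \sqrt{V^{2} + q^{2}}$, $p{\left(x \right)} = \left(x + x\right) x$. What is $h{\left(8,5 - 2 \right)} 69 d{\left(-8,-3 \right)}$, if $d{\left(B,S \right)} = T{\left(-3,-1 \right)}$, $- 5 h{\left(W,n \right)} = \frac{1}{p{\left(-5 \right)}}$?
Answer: $- \frac{69 \sqrt{10}}{250} \approx -0.87279$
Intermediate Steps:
$p{\left(x \right)} = 2 x^{2}$ ($p{\left(x \right)} = 2 x x = 2 x^{2}$)
$h{\left(W,n \right)} = - \frac{1}{250}$ ($h{\left(W,n \right)} = - \frac{1}{5 \cdot 2 \left(-5\right)^{2}} = - \frac{1}{5 \cdot 2 \cdot 25} = - \frac{1}{5 \cdot 50} = \left(- \frac{1}{5}\right) \frac{1}{50} = - \frac{1}{250}$)
$d{\left(B,S \right)} = \sqrt{10}$ ($d{\left(B,S \right)} = \sqrt{\left(-3\right)^{2} + \left(-1\right)^{2}} = \sqrt{9 + 1} = \sqrt{10}$)
$h{\left(8,5 - 2 \right)} 69 d{\left(-8,-3 \right)} = \left(- \frac{1}{250}\right) 69 \sqrt{10} = - \frac{69 \sqrt{10}}{250}$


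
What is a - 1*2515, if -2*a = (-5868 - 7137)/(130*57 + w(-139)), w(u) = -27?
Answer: -12374495/4922 ≈ -2514.1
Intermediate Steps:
a = 4335/4922 (a = -(-5868 - 7137)/(2*(130*57 - 27)) = -(-13005)/(2*(7410 - 27)) = -(-13005)/(2*7383) = -1/2*(-4335/2461) = 4335/4922 ≈ 0.88074)
a - 1*2515 = 4335/4922 - 1*2515 = 4335/4922 - 2515 = -12374495/4922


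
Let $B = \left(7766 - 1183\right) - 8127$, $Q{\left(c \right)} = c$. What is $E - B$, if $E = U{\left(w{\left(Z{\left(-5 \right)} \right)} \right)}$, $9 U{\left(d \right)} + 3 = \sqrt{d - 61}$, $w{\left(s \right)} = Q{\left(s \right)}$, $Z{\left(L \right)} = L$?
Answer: $\frac{4631}{3} + \frac{i \sqrt{66}}{9} \approx 1543.7 + 0.90267 i$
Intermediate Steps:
$w{\left(s \right)} = s$
$U{\left(d \right)} = - \frac{1}{3} + \frac{\sqrt{-61 + d}}{9}$ ($U{\left(d \right)} = - \frac{1}{3} + \frac{\sqrt{d - 61}}{9} = - \frac{1}{3} + \frac{\sqrt{-61 + d}}{9}$)
$E = - \frac{1}{3} + \frac{i \sqrt{66}}{9}$ ($E = - \frac{1}{3} + \frac{\sqrt{-61 - 5}}{9} = - \frac{1}{3} + \frac{\sqrt{-66}}{9} = - \frac{1}{3} + \frac{i \sqrt{66}}{9} \approx -0.33333 + 0.90267 i$)
$B = -1544$ ($B = 6583 - 8127 = -1544$)
$E - B = \left(- \frac{1}{3} + \frac{i \sqrt{66}}{9}\right) - -1544 = \left(- \frac{1}{3} + \frac{i \sqrt{66}}{9}\right) + 1544 = \frac{4631}{3} + \frac{i \sqrt{66}}{9}$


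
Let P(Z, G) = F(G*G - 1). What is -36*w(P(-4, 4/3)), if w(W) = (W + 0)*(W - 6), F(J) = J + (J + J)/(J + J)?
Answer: 2432/9 ≈ 270.22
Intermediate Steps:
F(J) = 1 + J (F(J) = J + (2*J)/((2*J)) = J + (2*J)*(1/(2*J)) = J + 1 = 1 + J)
P(Z, G) = G**2 (P(Z, G) = 1 + (G*G - 1) = 1 + (G**2 - 1) = 1 + (-1 + G**2) = G**2)
w(W) = W*(-6 + W)
-36*w(P(-4, 4/3)) = -36*(4/3)**2*(-6 + (4/3)**2) = -64*(-6 + 16/9) = -64*(-38)/9 = -36*(-608/81) = 2432/9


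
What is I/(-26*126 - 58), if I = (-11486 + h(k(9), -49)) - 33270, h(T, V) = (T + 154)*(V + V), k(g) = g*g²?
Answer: 65645/1667 ≈ 39.379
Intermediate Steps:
k(g) = g³
h(T, V) = 2*V*(154 + T) (h(T, V) = (154 + T)*(2*V) = 2*V*(154 + T))
I = -131290 (I = (-11486 + 2*(-49)*(154 + 9³)) - 33270 = (-11486 + 2*(-49)*(154 + 729)) - 33270 = (-11486 + 2*(-49)*883) - 33270 = (-11486 - 86534) - 33270 = -98020 - 33270 = -131290)
I/(-26*126 - 58) = -131290/(-26*126 - 58) = -131290/(-3276 - 58) = -131290/(-3334) = -131290*(-1/3334) = 65645/1667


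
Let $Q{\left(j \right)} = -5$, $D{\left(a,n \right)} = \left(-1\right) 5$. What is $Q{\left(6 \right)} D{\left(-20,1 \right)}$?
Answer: $25$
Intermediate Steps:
$D{\left(a,n \right)} = -5$
$Q{\left(6 \right)} D{\left(-20,1 \right)} = \left(-5\right) \left(-5\right) = 25$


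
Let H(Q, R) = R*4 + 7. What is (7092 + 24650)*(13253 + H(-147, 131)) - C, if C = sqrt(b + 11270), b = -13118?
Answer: 437531728 - 2*I*sqrt(462) ≈ 4.3753e+8 - 42.988*I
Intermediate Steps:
H(Q, R) = 7 + 4*R (H(Q, R) = 4*R + 7 = 7 + 4*R)
C = 2*I*sqrt(462) (C = sqrt(-13118 + 11270) = sqrt(-1848) = 2*I*sqrt(462) ≈ 42.988*I)
(7092 + 24650)*(13253 + H(-147, 131)) - C = (7092 + 24650)*(13253 + (7 + 4*131)) - 2*I*sqrt(462) = 31742*(13253 + (7 + 524)) - 2*I*sqrt(462) = 31742*(13253 + 531) - 2*I*sqrt(462) = 31742*13784 - 2*I*sqrt(462) = 437531728 - 2*I*sqrt(462)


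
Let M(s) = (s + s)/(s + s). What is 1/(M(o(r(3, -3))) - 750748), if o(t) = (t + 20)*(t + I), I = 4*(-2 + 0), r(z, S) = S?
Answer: -1/750747 ≈ -1.3320e-6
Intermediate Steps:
I = -8 (I = 4*(-2) = -8)
o(t) = (-8 + t)*(20 + t) (o(t) = (t + 20)*(t - 8) = (20 + t)*(-8 + t) = (-8 + t)*(20 + t))
M(s) = 1 (M(s) = (2*s)/((2*s)) = (2*s)*(1/(2*s)) = 1)
1/(M(o(r(3, -3))) - 750748) = 1/(1 - 750748) = 1/(-750747) = -1/750747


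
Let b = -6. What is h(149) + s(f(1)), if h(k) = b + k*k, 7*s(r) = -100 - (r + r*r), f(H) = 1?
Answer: 155263/7 ≈ 22180.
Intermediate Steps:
s(r) = -100/7 - r/7 - r²/7 (s(r) = (-100 - (r + r*r))/7 = (-100 - (r + r²))/7 = (-100 + (-r - r²))/7 = (-100 - r - r²)/7 = -100/7 - r/7 - r²/7)
h(k) = -6 + k² (h(k) = -6 + k*k = -6 + k²)
h(149) + s(f(1)) = (-6 + 149²) + (-100/7 - ⅐*1 - ⅐*1²) = (-6 + 22201) + (-100/7 - ⅐ - ⅐*1) = 22195 + (-100/7 - ⅐ - ⅐) = 22195 - 102/7 = 155263/7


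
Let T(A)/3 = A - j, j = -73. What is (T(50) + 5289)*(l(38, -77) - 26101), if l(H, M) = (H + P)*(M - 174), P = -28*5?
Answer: -2823342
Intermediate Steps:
P = -140
T(A) = 219 + 3*A (T(A) = 3*(A - 1*(-73)) = 3*(A + 73) = 3*(73 + A) = 219 + 3*A)
l(H, M) = (-174 + M)*(-140 + H) (l(H, M) = (H - 140)*(M - 174) = (-140 + H)*(-174 + M) = (-174 + M)*(-140 + H))
(T(50) + 5289)*(l(38, -77) - 26101) = ((219 + 3*50) + 5289)*((24360 - 174*38 - 140*(-77) + 38*(-77)) - 26101) = ((219 + 150) + 5289)*((24360 - 6612 + 10780 - 2926) - 26101) = (369 + 5289)*(25602 - 26101) = 5658*(-499) = -2823342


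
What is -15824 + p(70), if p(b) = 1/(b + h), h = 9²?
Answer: -2389423/151 ≈ -15824.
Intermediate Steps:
h = 81
p(b) = 1/(81 + b) (p(b) = 1/(b + 81) = 1/(81 + b))
-15824 + p(70) = -15824 + 1/(81 + 70) = -15824 + 1/151 = -2389423/151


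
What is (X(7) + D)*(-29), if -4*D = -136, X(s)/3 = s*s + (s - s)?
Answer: -5249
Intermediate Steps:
X(s) = 3*s² (X(s) = 3*(s*s + (s - s)) = 3*(s² + 0) = 3*s²)
D = 34 (D = -¼*(-136) = 34)
(X(7) + D)*(-29) = (3*7² + 34)*(-29) = (3*49 + 34)*(-29) = (147 + 34)*(-29) = 181*(-29) = -5249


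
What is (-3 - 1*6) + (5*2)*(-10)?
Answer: -109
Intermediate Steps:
(-3 - 1*6) + (5*2)*(-10) = (-3 - 6) + 10*(-10) = -9 - 100 = -109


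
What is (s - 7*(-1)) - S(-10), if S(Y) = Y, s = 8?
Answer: 25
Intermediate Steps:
(s - 7*(-1)) - S(-10) = (8 - 7*(-1)) - 1*(-10) = (8 + 7) + 10 = 15 + 10 = 25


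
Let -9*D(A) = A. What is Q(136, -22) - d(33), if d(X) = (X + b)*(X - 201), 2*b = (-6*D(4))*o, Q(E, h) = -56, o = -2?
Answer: 5040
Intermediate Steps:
D(A) = -A/9
b = -8/3 (b = (-(-2)*4/3*(-2))/2 = (-6*(-4/9)*(-2))/2 = ((8/3)*(-2))/2 = (½)*(-16/3) = -8/3 ≈ -2.6667)
d(X) = (-201 + X)*(-8/3 + X) (d(X) = (X - 8/3)*(X - 201) = (-8/3 + X)*(-201 + X) = (-201 + X)*(-8/3 + X))
Q(136, -22) - d(33) = -56 - (536 + 33² - 611/3*33) = -56 - (536 + 1089 - 6721) = -56 - 1*(-5096) = -56 + 5096 = 5040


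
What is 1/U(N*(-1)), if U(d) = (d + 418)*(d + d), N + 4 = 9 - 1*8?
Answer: 1/2526 ≈ 0.00039588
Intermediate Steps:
N = -3 (N = -4 + (9 - 1*8) = -4 + (9 - 8) = -4 + 1 = -3)
U(d) = 2*d*(418 + d) (U(d) = (418 + d)*(2*d) = 2*d*(418 + d))
1/U(N*(-1)) = 1/(2*(-3*(-1))*(418 - 3*(-1))) = 1/(2*3*(418 + 3)) = 1/(2*3*421) = 1/2526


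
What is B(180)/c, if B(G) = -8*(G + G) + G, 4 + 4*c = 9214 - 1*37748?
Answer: 5400/14269 ≈ 0.37844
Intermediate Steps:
c = -14269/2 (c = -1 + (9214 - 1*37748)/4 = -1 + (9214 - 37748)/4 = -1 + (1/4)*(-28534) = -1 - 14267/2 = -14269/2 ≈ -7134.5)
B(G) = -15*G (B(G) = -16*G + G = -15*G)
B(180)/c = (-15*180)/(-14269/2) = -2700*(-2/14269) = 5400/14269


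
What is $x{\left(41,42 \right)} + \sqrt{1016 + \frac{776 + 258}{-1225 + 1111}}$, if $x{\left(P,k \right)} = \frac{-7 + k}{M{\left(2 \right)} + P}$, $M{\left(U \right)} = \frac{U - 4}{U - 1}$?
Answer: $\frac{35}{39} + \frac{\sqrt{3271515}}{57} \approx 32.63$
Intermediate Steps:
$M{\left(U \right)} = \frac{-4 + U}{-1 + U}$
$x{\left(P,k \right)} = \frac{-7 + k}{-2 + P}$ ($x{\left(P,k \right)} = \frac{-7 + k}{\frac{-4 + 2}{-1 + 2} + P} = \frac{-7 + k}{1^{-1} \left(-2\right) + P} = \frac{-7 + k}{1 \left(-2\right) + P} = \frac{-7 + k}{-2 + P}$)
$x{\left(41,42 \right)} + \sqrt{1016 + \frac{776 + 258}{-1225 + 1111}} = \frac{-7 + 42}{-2 + 41} + \sqrt{1016 + \frac{776 + 258}{-1225 + 1111}} = \frac{1}{39} \cdot 35 + \sqrt{1016 + \frac{1034}{-114}} = \frac{1}{39} \cdot 35 + \sqrt{1016 + 1034 \left(- \frac{1}{114}\right)} = \frac{35}{39} + \sqrt{1016 - \frac{517}{57}} = \frac{35}{39} + \sqrt{\frac{57395}{57}} = \frac{35}{39} + \frac{\sqrt{3271515}}{57}$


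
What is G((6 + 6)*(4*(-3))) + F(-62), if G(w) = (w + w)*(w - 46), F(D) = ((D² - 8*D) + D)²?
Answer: 18356004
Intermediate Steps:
F(D) = (D² - 7*D)²
G(w) = 2*w*(-46 + w) (G(w) = (2*w)*(-46 + w) = 2*w*(-46 + w))
G((6 + 6)*(4*(-3))) + F(-62) = 2*((6 + 6)*(4*(-3)))*(-46 + (6 + 6)*(4*(-3))) + (-62)²*(-7 - 62)² = 2*(12*(-12))*(-46 + 12*(-12)) + 3844*(-69)² = 2*(-144)*(-46 - 144) + 3844*4761 = 2*(-144)*(-190) + 18301284 = 54720 + 18301284 = 18356004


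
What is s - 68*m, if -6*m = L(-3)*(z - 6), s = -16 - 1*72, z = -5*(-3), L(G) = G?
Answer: -394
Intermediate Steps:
z = 15
s = -88 (s = -16 - 72 = -88)
m = 9/2 (m = -(-1)*(15 - 6)/2 = -(-1)*9/2 = -1/6*(-27) = 9/2 ≈ 4.5000)
s - 68*m = -88 - 68*9/2 = -88 - 306 = -394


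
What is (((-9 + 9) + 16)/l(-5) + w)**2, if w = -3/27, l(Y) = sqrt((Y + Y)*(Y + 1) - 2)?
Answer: 10387/1539 - 16*sqrt(38)/171 ≈ 6.1724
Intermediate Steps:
l(Y) = sqrt(-2 + 2*Y*(1 + Y)) (l(Y) = sqrt((2*Y)*(1 + Y) - 2) = sqrt(2*Y*(1 + Y) - 2) = sqrt(-2 + 2*Y*(1 + Y)))
w = -1/9 (w = -3*1/27 = -1/9 ≈ -0.11111)
(((-9 + 9) + 16)/l(-5) + w)**2 = (((-9 + 9) + 16)/(sqrt(-2 + 2*(-5) + 2*(-5)**2)) - 1/9)**2 = ((0 + 16)/(sqrt(-2 - 10 + 2*25)) - 1/9)**2 = (16/(sqrt(-2 - 10 + 50)) - 1/9)**2 = (16/(sqrt(38)) - 1/9)**2 = (16*(sqrt(38)/38) - 1/9)**2 = (8*sqrt(38)/19 - 1/9)**2 = (-1/9 + 8*sqrt(38)/19)**2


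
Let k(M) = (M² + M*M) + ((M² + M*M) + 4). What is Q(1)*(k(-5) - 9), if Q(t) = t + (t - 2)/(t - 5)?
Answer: 475/4 ≈ 118.75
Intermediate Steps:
Q(t) = t + (-2 + t)/(-5 + t)
k(M) = 4 + 4*M² (k(M) = (M² + M²) + ((M² + M²) + 4) = 2*M² + (2*M² + 4) = 2*M² + (4 + 2*M²) = 4 + 4*M²)
Q(1)*(k(-5) - 9) = ((-2 + 1² - 4*1)/(-5 + 1))*((4 + 4*(-5)²) - 9) = ((-2 + 1 - 4)/(-4))*((4 + 4*25) - 9) = (-¼*(-5))*((4 + 100) - 9) = 5*(104 - 9)/4 = (5/4)*95 = 475/4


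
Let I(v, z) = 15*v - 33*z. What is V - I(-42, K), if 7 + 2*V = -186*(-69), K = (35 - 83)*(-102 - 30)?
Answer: 432263/2 ≈ 2.1613e+5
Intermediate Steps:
K = 6336 (K = -48*(-132) = 6336)
I(v, z) = -33*z + 15*v
V = 12827/2 (V = -7/2 + (-186*(-69))/2 = -7/2 + (½)*12834 = -7/2 + 6417 = 12827/2 ≈ 6413.5)
V - I(-42, K) = 12827/2 - (-33*6336 + 15*(-42)) = 12827/2 - (-209088 - 630) = 12827/2 - 1*(-209718) = 12827/2 + 209718 = 432263/2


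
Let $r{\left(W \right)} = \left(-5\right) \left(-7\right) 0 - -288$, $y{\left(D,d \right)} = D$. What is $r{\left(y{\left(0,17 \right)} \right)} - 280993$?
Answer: $-280705$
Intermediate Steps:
$r{\left(W \right)} = 288$ ($r{\left(W \right)} = 35 \cdot 0 + 288 = 0 + 288 = 288$)
$r{\left(y{\left(0,17 \right)} \right)} - 280993 = 288 - 280993 = -280705$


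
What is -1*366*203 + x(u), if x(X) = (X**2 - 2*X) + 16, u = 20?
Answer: -73922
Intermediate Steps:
x(X) = 16 + X**2 - 2*X
-1*366*203 + x(u) = -1*366*203 + (16 + 20**2 - 2*20) = -366*203 + (16 + 400 - 40) = -74298 + 376 = -73922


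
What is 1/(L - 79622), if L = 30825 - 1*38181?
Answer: -1/86978 ≈ -1.1497e-5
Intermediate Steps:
L = -7356 (L = 30825 - 38181 = -7356)
1/(L - 79622) = 1/(-7356 - 79622) = 1/(-86978) = -1/86978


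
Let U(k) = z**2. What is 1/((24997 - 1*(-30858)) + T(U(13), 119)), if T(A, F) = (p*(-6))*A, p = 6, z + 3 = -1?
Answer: 1/55279 ≈ 1.8090e-5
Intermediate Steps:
z = -4 (z = -3 - 1 = -4)
U(k) = 16 (U(k) = (-4)**2 = 16)
T(A, F) = -36*A (T(A, F) = (6*(-6))*A = -36*A)
1/((24997 - 1*(-30858)) + T(U(13), 119)) = 1/((24997 - 1*(-30858)) - 36*16) = 1/((24997 + 30858) - 576) = 1/(55855 - 576) = 1/55279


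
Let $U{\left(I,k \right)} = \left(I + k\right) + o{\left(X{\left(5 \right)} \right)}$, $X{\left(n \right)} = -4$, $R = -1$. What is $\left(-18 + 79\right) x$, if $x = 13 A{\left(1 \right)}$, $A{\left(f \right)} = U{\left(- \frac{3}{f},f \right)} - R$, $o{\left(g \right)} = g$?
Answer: $-3965$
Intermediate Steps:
$U{\left(I,k \right)} = -4 + I + k$ ($U{\left(I,k \right)} = \left(I + k\right) - 4 = -4 + I + k$)
$A{\left(f \right)} = -3 + f - \frac{3}{f}$ ($A{\left(f \right)} = \left(-4 - \frac{3}{f} + f\right) - -1 = \left(-4 + f - \frac{3}{f}\right) + 1 = -3 + f - \frac{3}{f}$)
$x = -65$ ($x = 13 \left(-3 + 1 - \frac{3}{1}\right) = 13 \left(-3 + 1 - 3\right) = 13 \left(-5\right) = -65$)
$\left(-18 + 79\right) x = \left(-18 + 79\right) \left(-65\right) = 61 \left(-65\right) = -3965$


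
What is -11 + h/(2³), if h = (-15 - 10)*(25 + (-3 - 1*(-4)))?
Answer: -369/4 ≈ -92.250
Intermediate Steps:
h = -650 (h = -25*(25 + (-3 + 4)) = -25*(25 + 1) = -25*26 = -650)
-11 + h/(2³) = -11 - 650/2³ = -11 - 650/8 = -11 + (⅛)*(-650) = -11 - 325/4 = -369/4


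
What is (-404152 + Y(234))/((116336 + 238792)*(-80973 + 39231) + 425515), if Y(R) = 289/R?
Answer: 94571279/3468658625874 ≈ 2.7264e-5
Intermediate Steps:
(-404152 + Y(234))/((116336 + 238792)*(-80973 + 39231) + 425515) = (-404152 + 289/234)/((116336 + 238792)*(-80973 + 39231) + 425515) = (-404152 + 289*(1/234))/(355128*(-41742) + 425515) = (-404152 + 289/234)/(-14823752976 + 425515) = -94571279/234/(-14823327461) = -94571279/234*(-1/14823327461) = 94571279/3468658625874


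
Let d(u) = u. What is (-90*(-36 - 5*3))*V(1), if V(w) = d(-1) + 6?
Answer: 22950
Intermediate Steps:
V(w) = 5 (V(w) = -1 + 6 = 5)
(-90*(-36 - 5*3))*V(1) = -90*(-36 - 5*3)*5 = -90*(-36 - 15)*5 = -90*(-51)*5 = 4590*5 = 22950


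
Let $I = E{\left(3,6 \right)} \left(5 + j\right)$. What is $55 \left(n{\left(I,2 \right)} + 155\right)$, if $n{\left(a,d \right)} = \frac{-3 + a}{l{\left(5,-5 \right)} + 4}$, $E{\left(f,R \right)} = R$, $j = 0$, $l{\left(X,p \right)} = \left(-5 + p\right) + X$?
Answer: $7040$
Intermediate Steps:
$l{\left(X,p \right)} = -5 + X + p$
$I = 30$ ($I = 6 \left(5 + 0\right) = 6 \cdot 5 = 30$)
$n{\left(a,d \right)} = 3 - a$ ($n{\left(a,d \right)} = \frac{-3 + a}{\left(-5 + 5 - 5\right) + 4} = \frac{-3 + a}{-5 + 4} = \frac{-3 + a}{-1} = \left(-3 + a\right) \left(-1\right) = 3 - a$)
$55 \left(n{\left(I,2 \right)} + 155\right) = 55 \left(\left(3 - 30\right) + 155\right) = 55 \left(-27 + 155\right) = 55 \cdot 128 = 7040$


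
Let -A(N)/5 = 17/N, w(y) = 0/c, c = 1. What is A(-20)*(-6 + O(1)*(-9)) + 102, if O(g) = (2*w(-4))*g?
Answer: 153/2 ≈ 76.500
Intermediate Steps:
w(y) = 0 (w(y) = 0/1 = 0*1 = 0)
O(g) = 0 (O(g) = (2*0)*g = 0*g = 0)
A(N) = -85/N
A(-20)*(-6 + O(1)*(-9)) + 102 = (-85/(-20))*(-6 + 0*(-9)) + 102 = (-85*(-1/20))*(-6 + 0) + 102 = (17/4)*(-6) + 102 = -51/2 + 102 = 153/2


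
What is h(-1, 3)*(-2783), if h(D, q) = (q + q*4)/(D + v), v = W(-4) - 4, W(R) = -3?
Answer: 41745/8 ≈ 5218.1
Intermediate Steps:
v = -7 (v = -3 - 4 = -7)
h(D, q) = 5*q/(-7 + D) (h(D, q) = (q + q*4)/(D - 7) = (q + 4*q)/(-7 + D) = (5*q)/(-7 + D) = 5*q/(-7 + D))
h(-1, 3)*(-2783) = (5*3/(-7 - 1))*(-2783) = (5*3/(-8))*(-2783) = (5*3*(-⅛))*(-2783) = -15/8*(-2783) = 41745/8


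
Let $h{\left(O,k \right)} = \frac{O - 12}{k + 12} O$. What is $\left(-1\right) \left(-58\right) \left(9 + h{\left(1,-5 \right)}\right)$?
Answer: $\frac{3016}{7} \approx 430.86$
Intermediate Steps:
$h{\left(O,k \right)} = \frac{O \left(-12 + O\right)}{12 + k}$ ($h{\left(O,k \right)} = \frac{-12 + O}{12 + k} O = \frac{O \left(-12 + O\right)}{12 + k}$)
$\left(-1\right) \left(-58\right) \left(9 + h{\left(1,-5 \right)}\right) = \left(-1\right) \left(-58\right) \left(9 + 1 \frac{1}{12 - 5} \left(-12 + 1\right)\right) = 58 \left(9 + 1 \cdot \frac{1}{7} \left(-11\right)\right) = 58 \left(9 - \frac{11}{7}\right) = 58 \cdot \frac{52}{7} = \frac{3016}{7}$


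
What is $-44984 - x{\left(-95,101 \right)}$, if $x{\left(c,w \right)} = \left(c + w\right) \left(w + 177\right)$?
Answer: $-46652$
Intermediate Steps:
$x{\left(c,w \right)} = \left(177 + w\right) \left(c + w\right)$ ($x{\left(c,w \right)} = \left(c + w\right) \left(177 + w\right) = \left(177 + w\right) \left(c + w\right)$)
$-44984 - x{\left(-95,101 \right)} = -44984 - \left(101^{2} + 177 \left(-95\right) + 177 \cdot 101 - 9595\right) = -44984 - \left(10201 - 16815 + 17877 - 9595\right) = -44984 - 1668 = -46652$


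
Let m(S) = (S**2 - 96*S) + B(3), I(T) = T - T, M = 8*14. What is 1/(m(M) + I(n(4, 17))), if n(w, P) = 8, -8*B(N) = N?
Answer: 8/14333 ≈ 0.00055815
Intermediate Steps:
M = 112
B(N) = -N/8
I(T) = 0
m(S) = -3/8 + S**2 - 96*S (m(S) = (S**2 - 96*S) - 1/8*3 = (S**2 - 96*S) - 3/8 = -3/8 + S**2 - 96*S)
1/(m(M) + I(n(4, 17))) = 1/((-3/8 + 112**2 - 96*112) + 0) = 1/((-3/8 + 12544 - 10752) + 0) = 1/(14333/8 + 0) = 1/(14333/8) = 8/14333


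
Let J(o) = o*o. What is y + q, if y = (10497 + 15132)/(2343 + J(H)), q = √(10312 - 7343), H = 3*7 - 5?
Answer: 25629/2599 + √2969 ≈ 64.350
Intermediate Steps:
H = 16 (H = 21 - 5 = 16)
J(o) = o²
q = √2969 ≈ 54.489
y = 25629/2599 (y = (10497 + 15132)/(2343 + 16²) = 25629/(2343 + 256) = 25629/2599 ≈ 9.8611)
y + q = 25629/2599 + √2969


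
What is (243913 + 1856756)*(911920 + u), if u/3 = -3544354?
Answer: -20420901643998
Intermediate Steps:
u = -10633062 (u = 3*(-3544354) = -10633062)
(243913 + 1856756)*(911920 + u) = (243913 + 1856756)*(911920 - 10633062) = 2100669*(-9721142) = -20420901643998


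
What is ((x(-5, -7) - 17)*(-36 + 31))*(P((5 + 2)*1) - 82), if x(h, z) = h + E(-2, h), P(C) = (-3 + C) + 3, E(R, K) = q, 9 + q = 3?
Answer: -10500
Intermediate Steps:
q = -6 (q = -9 + 3 = -6)
E(R, K) = -6
P(C) = C
x(h, z) = -6 + h (x(h, z) = h - 6 = -6 + h)
((x(-5, -7) - 17)*(-36 + 31))*(P((5 + 2)*1) - 82) = (((-6 - 5) - 17)*(-36 + 31))*((5 + 2)*1 - 82) = ((-11 - 17)*(-5))*(7*1 - 82) = (-28*(-5))*(7 - 82) = 140*(-75) = -10500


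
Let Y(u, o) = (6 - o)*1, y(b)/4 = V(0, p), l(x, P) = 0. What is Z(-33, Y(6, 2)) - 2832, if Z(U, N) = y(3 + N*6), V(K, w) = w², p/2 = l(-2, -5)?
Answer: -2832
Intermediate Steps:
p = 0 (p = 2*0 = 0)
y(b) = 0 (y(b) = 4*0² = 4*0 = 0)
Y(u, o) = 6 - o
Z(U, N) = 0
Z(-33, Y(6, 2)) - 2832 = 0 - 2832 = -2832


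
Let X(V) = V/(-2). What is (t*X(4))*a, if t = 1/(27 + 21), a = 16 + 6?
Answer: -11/12 ≈ -0.91667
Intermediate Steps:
a = 22
t = 1/48 ≈ 0.020833
X(V) = -V/2 (X(V) = V*(-1/2) = -V/2)
(t*X(4))*a = ((-1/2*4)/48)*22 = ((1/48)*(-2))*22 = -1/24*22 = -11/12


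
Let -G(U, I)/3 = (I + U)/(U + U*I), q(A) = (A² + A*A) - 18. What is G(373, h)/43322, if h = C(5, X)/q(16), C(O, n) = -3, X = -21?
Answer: -552777/7934121046 ≈ -6.9671e-5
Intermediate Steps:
q(A) = -18 + 2*A² (q(A) = (A² + A²) - 18 = 2*A² - 18 = -18 + 2*A²)
h = -3/494 (h = -3/(-18 + 2*16²) = -3/(-18 + 2*256) = -3/(-18 + 512) = -3/494 ≈ -0.0060729)
G(U, I) = -3*(I + U)/(U + I*U) (G(U, I) = -3*(I + U)/(U + U*I) = -3*(I + U)/(U + I*U))
G(373, h)/43322 = (3*(-1*(-3/494) - 1*373)/(373*(1 - 3/494)))/43322 = (3*(1/373)*(3/494 - 373)/(491/494))*(1/43322) = (3*(1/373)*(494/491)*(-184259/494))*(1/43322) = -552777/183143*1/43322 = -552777/7934121046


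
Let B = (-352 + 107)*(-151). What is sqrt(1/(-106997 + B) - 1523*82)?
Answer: I*sqrt(67997374294394)/23334 ≈ 353.39*I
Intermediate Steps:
B = 36995 (B = -245*(-151) = 36995)
sqrt(1/(-106997 + B) - 1523*82) = sqrt(1/(-106997 + 36995) - 1523*82) = sqrt(1/(-70002) - 124886) = sqrt(-1/70002 - 124886) = sqrt(-8742269773/70002) = I*sqrt(67997374294394)/23334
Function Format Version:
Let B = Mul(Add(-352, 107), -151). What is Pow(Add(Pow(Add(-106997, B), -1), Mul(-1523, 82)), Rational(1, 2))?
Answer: Mul(Rational(1, 23334), I, Pow(67997374294394, Rational(1, 2))) ≈ Mul(353.39, I)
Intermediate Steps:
B = 36995 (B = Mul(-245, -151) = 36995)
Pow(Add(Pow(Add(-106997, B), -1), Mul(-1523, 82)), Rational(1, 2)) = Pow(Add(Pow(Add(-106997, 36995), -1), Mul(-1523, 82)), Rational(1, 2)) = Pow(Add(Pow(-70002, -1), -124886), Rational(1, 2)) = Pow(Add(Rational(-1, 70002), -124886), Rational(1, 2)) = Pow(Rational(-8742269773, 70002), Rational(1, 2)) = Mul(Rational(1, 23334), I, Pow(67997374294394, Rational(1, 2)))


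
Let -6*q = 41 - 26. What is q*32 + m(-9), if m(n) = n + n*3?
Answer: -116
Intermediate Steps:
q = -5/2 (q = -(41 - 26)/6 = -1/6*15 = -5/2 ≈ -2.5000)
m(n) = 4*n (m(n) = n + 3*n = 4*n)
q*32 + m(-9) = -5/2*32 + 4*(-9) = -80 - 36 = -116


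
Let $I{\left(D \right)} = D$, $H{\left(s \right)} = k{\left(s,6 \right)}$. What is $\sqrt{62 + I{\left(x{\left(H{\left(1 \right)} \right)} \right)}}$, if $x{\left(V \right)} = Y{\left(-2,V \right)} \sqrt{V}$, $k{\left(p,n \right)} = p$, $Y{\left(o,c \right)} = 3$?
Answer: $\sqrt{65} \approx 8.0623$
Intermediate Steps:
$H{\left(s \right)} = s$
$x{\left(V \right)} = 3 \sqrt{V}$
$\sqrt{62 + I{\left(x{\left(H{\left(1 \right)} \right)} \right)}} = \sqrt{62 + 3 \sqrt{1}} = \sqrt{62 + 3 \cdot 1} = \sqrt{62 + 3} = \sqrt{65}$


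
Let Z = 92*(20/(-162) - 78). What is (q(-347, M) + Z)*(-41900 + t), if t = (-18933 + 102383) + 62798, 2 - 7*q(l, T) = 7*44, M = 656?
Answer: -427828678264/567 ≈ -7.5455e+8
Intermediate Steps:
q(l, T) = -306/7 (q(l, T) = 2/7 - 44 = -306/7)
t = 146248 (t = 83450 + 62798 = 146248)
Z = -582176/81 (Z = 92*(20*(-1/162) - 78) = 92*(-10/81 - 78) = 92*(-6328/81) = -582176/81 ≈ -7187.4)
(q(-347, M) + Z)*(-41900 + t) = (-306/7 - 582176/81)*(-41900 + 146248) = -4100018/567*104348 = -427828678264/567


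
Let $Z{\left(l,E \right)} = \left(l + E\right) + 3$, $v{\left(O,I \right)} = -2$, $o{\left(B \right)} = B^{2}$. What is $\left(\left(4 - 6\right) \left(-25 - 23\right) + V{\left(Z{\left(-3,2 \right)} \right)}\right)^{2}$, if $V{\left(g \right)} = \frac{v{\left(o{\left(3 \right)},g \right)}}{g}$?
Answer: $9025$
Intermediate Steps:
$Z{\left(l,E \right)} = 3 + E + l$ ($Z{\left(l,E \right)} = \left(E + l\right) + 3 = 3 + E + l$)
$V{\left(g \right)} = - \frac{2}{g}$
$\left(\left(4 - 6\right) \left(-25 - 23\right) + V{\left(Z{\left(-3,2 \right)} \right)}\right)^{2} = \left(\left(4 - 6\right) \left(-25 - 23\right) - \frac{2}{3 + 2 - 3}\right)^{2} = \left(\left(-2\right) \left(-48\right) - \frac{2}{2}\right)^{2} = \left(96 - 1\right)^{2} = 95^{2} = 9025$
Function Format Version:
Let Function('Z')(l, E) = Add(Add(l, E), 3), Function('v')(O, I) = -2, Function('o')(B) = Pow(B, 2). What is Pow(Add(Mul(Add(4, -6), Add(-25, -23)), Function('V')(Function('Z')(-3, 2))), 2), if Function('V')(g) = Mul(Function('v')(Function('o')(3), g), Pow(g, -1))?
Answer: 9025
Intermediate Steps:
Function('Z')(l, E) = Add(3, E, l) (Function('Z')(l, E) = Add(Add(E, l), 3) = Add(3, E, l))
Function('V')(g) = Mul(-2, Pow(g, -1))
Pow(Add(Mul(Add(4, -6), Add(-25, -23)), Function('V')(Function('Z')(-3, 2))), 2) = Pow(Add(Mul(Add(4, -6), Add(-25, -23)), Mul(-2, Pow(Add(3, 2, -3), -1))), 2) = Pow(Add(Mul(-2, -48), Mul(-2, Pow(2, -1))), 2) = Pow(Add(96, Mul(-2, Rational(1, 2))), 2) = Pow(Add(96, -1), 2) = Pow(95, 2) = 9025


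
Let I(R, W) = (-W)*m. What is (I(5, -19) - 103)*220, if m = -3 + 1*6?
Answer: -10120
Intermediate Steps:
m = 3 (m = -3 + 6 = 3)
I(R, W) = -3*W (I(R, W) = -W*3 = -3*W)
(I(5, -19) - 103)*220 = (-3*(-19) - 103)*220 = (57 - 103)*220 = -46*220 = -10120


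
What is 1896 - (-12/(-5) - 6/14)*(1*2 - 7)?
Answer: 13341/7 ≈ 1905.9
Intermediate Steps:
1896 - (-12/(-5) - 6/14)*(1*2 - 7) = 1896 - (-12*(-1/5) - 6*1/14)*(2 - 7) = 1896 - (12/5 - 3/7)*(-5) = 1896 - 69*(-5)/35 = 1896 - 1*(-69/7) = 1896 + 69/7 = 13341/7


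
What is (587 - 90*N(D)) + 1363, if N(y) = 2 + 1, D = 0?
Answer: 1680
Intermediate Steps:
N(y) = 3
(587 - 90*N(D)) + 1363 = (587 - 90*3) + 1363 = (587 - 18*15) + 1363 = (587 - 270) + 1363 = 317 + 1363 = 1680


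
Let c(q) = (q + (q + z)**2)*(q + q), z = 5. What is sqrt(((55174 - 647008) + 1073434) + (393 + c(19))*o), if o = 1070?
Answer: 13*sqrt(148490) ≈ 5009.5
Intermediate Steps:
c(q) = 2*q*(q + (5 + q)**2) (c(q) = (q + (q + 5)**2)*(q + q) = (q + (5 + q)**2)*(2*q) = 2*q*(q + (5 + q)**2))
sqrt(((55174 - 647008) + 1073434) + (393 + c(19))*o) = sqrt(((55174 - 647008) + 1073434) + (393 + 2*19*(19 + (5 + 19)**2))*1070) = sqrt((-591834 + 1073434) + (393 + 2*19*(19 + 24**2))*1070) = sqrt(481600 + (393 + 2*19*(19 + 576))*1070) = sqrt(481600 + (393 + 2*19*595)*1070) = sqrt(481600 + (393 + 22610)*1070) = sqrt(481600 + 23003*1070) = sqrt(481600 + 24613210) = sqrt(25094810) = 13*sqrt(148490)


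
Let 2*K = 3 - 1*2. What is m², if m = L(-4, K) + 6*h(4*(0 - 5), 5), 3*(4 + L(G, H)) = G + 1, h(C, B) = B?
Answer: 625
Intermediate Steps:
K = ½ (K = (3 - 1*2)/2 = (3 - 2)/2 = (½)*1 = ½ ≈ 0.50000)
L(G, H) = -11/3 + G/3 (L(G, H) = -4 + (G + 1)/3 = -4 + (1 + G)/3 = -4 + (⅓ + G/3) = -11/3 + G/3)
m = 25 (m = (-11/3 + (⅓)*(-4)) + 6*5 = (-11/3 - 4/3) + 30 = -5 + 30 = 25)
m² = 25² = 625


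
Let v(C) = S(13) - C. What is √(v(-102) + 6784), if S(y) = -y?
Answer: √6873 ≈ 82.904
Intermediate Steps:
v(C) = -13 - C (v(C) = -1*13 - C = -13 - C)
√(v(-102) + 6784) = √((-13 - 1*(-102)) + 6784) = √((-13 + 102) + 6784) = √(89 + 6784) = √6873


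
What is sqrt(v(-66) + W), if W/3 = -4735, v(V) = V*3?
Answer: I*sqrt(14403) ≈ 120.01*I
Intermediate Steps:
v(V) = 3*V
W = -14205 (W = 3*(-4735) = -14205)
sqrt(v(-66) + W) = sqrt(3*(-66) - 14205) = sqrt(-198 - 14205) = sqrt(-14403) = I*sqrt(14403)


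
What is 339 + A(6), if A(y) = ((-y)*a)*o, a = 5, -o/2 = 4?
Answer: 579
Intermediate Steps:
o = -8 (o = -2*4 = -8)
A(y) = 40*y (A(y) = (-y*5)*(-8) = -5*y*(-8) = 40*y)
339 + A(6) = 339 + 40*6 = 339 + 240 = 579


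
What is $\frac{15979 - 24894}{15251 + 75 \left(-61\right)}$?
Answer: $- \frac{8915}{10676} \approx -0.83505$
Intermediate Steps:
$\frac{15979 - 24894}{15251 + 75 \left(-61\right)} = \frac{15979 - 24894}{15251 - 4575} = - \frac{8915}{10676}$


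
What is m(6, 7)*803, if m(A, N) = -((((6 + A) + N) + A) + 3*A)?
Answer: -34529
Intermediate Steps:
m(A, N) = -6 - N - 5*A (m(A, N) = -(((6 + A + N) + A) + 3*A) = -((6 + N + 2*A) + 3*A) = -(6 + N + 5*A) = -6 - N - 5*A)
m(6, 7)*803 = (-6 - 1*7 - 5*6)*803 = (-6 - 7 - 30)*803 = -43*803 = -34529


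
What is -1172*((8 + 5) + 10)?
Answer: -26956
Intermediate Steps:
-1172*((8 + 5) + 10) = -1172*(13 + 10) = -1172*23 = -26956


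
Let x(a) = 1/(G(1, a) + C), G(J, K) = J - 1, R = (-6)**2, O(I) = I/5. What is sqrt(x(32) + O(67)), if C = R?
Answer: sqrt(12085)/30 ≈ 3.6644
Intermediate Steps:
O(I) = I/5 (O(I) = I*(1/5) = I/5)
R = 36
C = 36
G(J, K) = -1 + J
x(a) = 1/36 (x(a) = 1/((-1 + 1) + 36) = 1/(0 + 36) = 1/36)
sqrt(x(32) + O(67)) = sqrt(1/36 + (1/5)*67) = sqrt(1/36 + 67/5) = sqrt(2417/180) = sqrt(12085)/30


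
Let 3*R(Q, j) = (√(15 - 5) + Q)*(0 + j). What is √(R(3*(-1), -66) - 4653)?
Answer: √(-4587 - 22*√10) ≈ 68.239*I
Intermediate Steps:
R(Q, j) = j*(Q + √10)/3 (R(Q, j) = ((√(15 - 5) + Q)*(0 + j))/3 = ((√10 + Q)*j)/3 = ((Q + √10)*j)/3 = (j*(Q + √10))/3 = j*(Q + √10)/3)
√(R(3*(-1), -66) - 4653) = √((⅓)*(-66)*(3*(-1) + √10) - 4653) = √((⅓)*(-66)*(-3 + √10) - 4653) = √((66 - 22*√10) - 4653) = √(-4587 - 22*√10)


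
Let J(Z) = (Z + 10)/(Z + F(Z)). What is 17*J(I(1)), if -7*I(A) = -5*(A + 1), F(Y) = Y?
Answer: 68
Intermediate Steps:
I(A) = 5/7 + 5*A/7 (I(A) = -(-5)*(A + 1)/7 = -(-5)*(1 + A)/7 = -(-5 - 5*A)/7 = 5/7 + 5*A/7)
J(Z) = (10 + Z)/(2*Z) (J(Z) = (Z + 10)/(Z + Z) = (10 + Z)/((2*Z)) = (10 + Z)*(1/(2*Z)) = (10 + Z)/(2*Z))
17*J(I(1)) = 17*((10 + (5/7 + (5/7)*1))/(2*(5/7 + (5/7)*1))) = 17*((10 + (5/7 + 5/7))/(2*(5/7 + 5/7))) = 17*((10 + 10/7)/(2*(10/7))) = 17*((½)*(7/10)*(80/7)) = 17*4 = 68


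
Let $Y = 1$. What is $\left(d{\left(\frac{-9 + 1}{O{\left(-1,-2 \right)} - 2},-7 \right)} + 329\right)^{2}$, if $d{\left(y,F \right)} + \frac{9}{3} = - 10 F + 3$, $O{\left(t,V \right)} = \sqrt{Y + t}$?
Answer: $159201$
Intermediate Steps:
$O{\left(t,V \right)} = \sqrt{1 + t}$
$d{\left(y,F \right)} = - 10 F$ ($d{\left(y,F \right)} = -3 - \left(-3 + 10 F\right) = - 10 F$)
$\left(d{\left(\frac{-9 + 1}{O{\left(-1,-2 \right)} - 2},-7 \right)} + 329\right)^{2} = \left(\left(-10\right) \left(-7\right) + 329\right)^{2} = \left(70 + 329\right)^{2} = 399^{2} = 159201$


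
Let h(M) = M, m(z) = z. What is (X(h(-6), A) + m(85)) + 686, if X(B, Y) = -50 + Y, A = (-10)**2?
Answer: 821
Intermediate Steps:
A = 100
(X(h(-6), A) + m(85)) + 686 = ((-50 + 100) + 85) + 686 = (50 + 85) + 686 = 135 + 686 = 821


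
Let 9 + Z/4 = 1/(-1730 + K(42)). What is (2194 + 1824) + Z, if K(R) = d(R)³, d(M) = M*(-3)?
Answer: 3986193044/1001053 ≈ 3982.0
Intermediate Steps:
d(M) = -3*M
K(R) = -27*R³ (K(R) = (-3*R)³ = -27*R³)
Z = -36037910/1001053 (Z = -36 + 4/(-1730 - 27*42³) = -36 + 4/(-1730 - 27*74088) = -36 + 4/(-1730 - 2000376) = -36 + 4/(-2002106) = -36 + 4*(-1/2002106) = -36 - 2/1001053 = -36037910/1001053 ≈ -36.000)
(2194 + 1824) + Z = (2194 + 1824) - 36037910/1001053 = 4018 - 36037910/1001053 = 3986193044/1001053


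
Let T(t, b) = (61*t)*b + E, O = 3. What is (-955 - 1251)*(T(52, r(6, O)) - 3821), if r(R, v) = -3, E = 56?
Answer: 29297886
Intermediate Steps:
T(t, b) = 56 + 61*b*t (T(t, b) = (61*t)*b + 56 = 61*b*t + 56 = 56 + 61*b*t)
(-955 - 1251)*(T(52, r(6, O)) - 3821) = (-955 - 1251)*((56 + 61*(-3)*52) - 3821) = -2206*((56 - 9516) - 3821) = -2206*(-9460 - 3821) = -2206*(-13281) = 29297886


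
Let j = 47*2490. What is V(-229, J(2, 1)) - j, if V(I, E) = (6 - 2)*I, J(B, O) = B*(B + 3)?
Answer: -117946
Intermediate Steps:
J(B, O) = B*(3 + B)
V(I, E) = 4*I
j = 117030
V(-229, J(2, 1)) - j = 4*(-229) - 1*117030 = -916 - 117030 = -117946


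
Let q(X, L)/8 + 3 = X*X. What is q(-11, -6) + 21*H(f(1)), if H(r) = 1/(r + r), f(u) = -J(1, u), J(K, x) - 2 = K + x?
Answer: 7531/8 ≈ 941.38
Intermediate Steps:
J(K, x) = 2 + K + x (J(K, x) = 2 + (K + x) = 2 + K + x)
q(X, L) = -24 + 8*X² (q(X, L) = -24 + 8*(X*X) = -24 + 8*X²)
f(u) = -3 - u (f(u) = -(2 + 1 + u) = -(3 + u) = -3 - u)
H(r) = 1/(2*r)
q(-11, -6) + 21*H(f(1)) = (-24 + 8*(-11)²) + 21*(1/(2*(-3 - 1*1))) = (-24 + 8*121) + 21*(1/(2*(-3 - 1))) = (-24 + 968) + 21*((½)/(-4)) = 944 + 21*((½)*(-¼)) = 944 + 21*(-⅛) = 944 - 21/8 = 7531/8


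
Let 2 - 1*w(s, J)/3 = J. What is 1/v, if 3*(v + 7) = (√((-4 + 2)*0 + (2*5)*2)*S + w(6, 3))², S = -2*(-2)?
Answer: 231/20836 + 9*√5/5209 ≈ 0.014950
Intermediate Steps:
w(s, J) = 6 - 3*J
S = 4
v = -7 + (-3 + 8*√5)²/3 (v = -7 + (√((-4 + 2)*0 + (2*5)*2)*4 + (6 - 3*3))²/3 = -7 + (√(-2*0 + 10*2)*4 + (6 - 9))²/3 = -7 + (√(0 + 20)*4 - 3)²/3 = -7 + (√20*4 - 3)²/3 = -7 + ((2*√5)*4 - 3)²/3 = -7 + (8*√5 - 3)²/3 = -7 + (-3 + 8*√5)²/3 ≈ 66.890)
1/v = 1/(308/3 - 16*√5)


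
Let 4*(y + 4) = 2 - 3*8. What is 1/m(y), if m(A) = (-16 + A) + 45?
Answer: 2/39 ≈ 0.051282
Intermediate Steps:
y = -19/2 (y = -4 + (2 - 3*8)/4 = -4 + (2 - 24)/4 = -4 + (1/4)*(-22) = -4 - 11/2 = -19/2 ≈ -9.5000)
m(A) = 29 + A
1/m(y) = 1/(29 - 19/2) = 1/(39/2) = 2/39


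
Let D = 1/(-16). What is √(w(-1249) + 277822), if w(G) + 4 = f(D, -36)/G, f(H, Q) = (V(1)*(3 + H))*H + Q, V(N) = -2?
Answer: √110949478994786/19984 ≈ 527.08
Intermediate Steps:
D = -1/16 ≈ -0.062500
f(H, Q) = Q + H*(-6 - 2*H) (f(H, Q) = (-2*(3 + H))*H + Q = (-6 - 2*H)*H + Q = H*(-6 - 2*H) + Q = Q + H*(-6 - 2*H))
w(G) = -4 - 4561/(128*G) (w(G) = -4 + (-36 - 6*(-1/16) - 2*(-1/16)²)/G = -4 + (-36 + 3/8 - 2*1/256)/G = -4 + (-36 + 3/8 - 1/128)/G = -4 - 4561/(128*G))
√(w(-1249) + 277822) = √((-4 - 4561/128/(-1249)) + 277822) = √((-4 - 4561/128*(-1/1249)) + 277822) = √((-4 + 4561/159872) + 277822) = √(-634927/159872 + 277822) = √(44415323857/159872) = √110949478994786/19984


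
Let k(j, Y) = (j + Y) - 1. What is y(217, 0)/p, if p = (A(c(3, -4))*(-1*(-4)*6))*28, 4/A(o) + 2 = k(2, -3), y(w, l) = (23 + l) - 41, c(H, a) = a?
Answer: 3/112 ≈ 0.026786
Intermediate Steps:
y(w, l) = -18 + l
k(j, Y) = -1 + Y + j (k(j, Y) = (Y + j) - 1 = -1 + Y + j)
A(o) = -1 (A(o) = 4/(-2 + (-1 - 3 + 2)) = 4/(-2 - 2) = 4/(-4) = 4*(-¼) = -1)
p = -672 (p = -(-1*(-4))*6*28 = -4*6*28 = -1*24*28 = -24*28 = -672)
y(217, 0)/p = (-18 + 0)/(-672) = -18*(-1/672) = 3/112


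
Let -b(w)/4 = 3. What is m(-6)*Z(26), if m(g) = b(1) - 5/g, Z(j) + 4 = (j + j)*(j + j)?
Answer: -30150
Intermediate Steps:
b(w) = -12 (b(w) = -4*3 = -12)
Z(j) = -4 + 4*j² (Z(j) = -4 + (j + j)*(j + j) = -4 + (2*j)*(2*j) = -4 + 4*j²)
m(g) = -12 - 5/g
m(-6)*Z(26) = (-12 - 5/(-6))*(-4 + 4*26²) = (-12 - 5*(-⅙))*(-4 + 4*676) = (-12 + ⅚)*(-4 + 2704) = -67/6*2700 = -30150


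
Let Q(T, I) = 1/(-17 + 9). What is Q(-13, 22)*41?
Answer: -41/8 ≈ -5.1250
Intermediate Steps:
Q(T, I) = -1/8 (Q(T, I) = 1/(-8) = -1/8)
Q(-13, 22)*41 = -1/8*41 = -41/8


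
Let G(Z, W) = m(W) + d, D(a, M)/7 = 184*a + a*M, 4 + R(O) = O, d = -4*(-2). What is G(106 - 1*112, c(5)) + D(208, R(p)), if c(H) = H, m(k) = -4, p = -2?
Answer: 259172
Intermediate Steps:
d = 8
R(O) = -4 + O
D(a, M) = 1288*a + 7*M*a (D(a, M) = 7*(184*a + a*M) = 7*(184*a + M*a) = 1288*a + 7*M*a)
G(Z, W) = 4 (G(Z, W) = -4 + 8 = 4)
G(106 - 1*112, c(5)) + D(208, R(p)) = 4 + 7*208*(184 + (-4 - 2)) = 4 + 7*208*(184 - 6) = 4 + 7*208*178 = 4 + 259168 = 259172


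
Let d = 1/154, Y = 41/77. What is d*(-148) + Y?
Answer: -3/7 ≈ -0.42857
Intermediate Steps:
Y = 41/77 (Y = 41*(1/77) = 41/77 ≈ 0.53247)
d = 1/154 ≈ 0.0064935
d*(-148) + Y = (1/154)*(-148) + 41/77 = -74/77 + 41/77 = -3/7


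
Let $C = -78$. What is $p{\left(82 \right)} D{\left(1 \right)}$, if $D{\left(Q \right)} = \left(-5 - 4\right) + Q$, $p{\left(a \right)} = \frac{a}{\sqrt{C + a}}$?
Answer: $-328$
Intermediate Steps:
$p{\left(a \right)} = \frac{a}{\sqrt{-78 + a}}$
$D{\left(Q \right)} = -9 + Q$
$p{\left(82 \right)} D{\left(1 \right)} = \frac{82}{\sqrt{-78 + 82}} \left(-9 + 1\right) = \frac{82}{2} \left(-8\right) = 82 \cdot \frac{1}{2} \left(-8\right) = 41 \left(-8\right) = -328$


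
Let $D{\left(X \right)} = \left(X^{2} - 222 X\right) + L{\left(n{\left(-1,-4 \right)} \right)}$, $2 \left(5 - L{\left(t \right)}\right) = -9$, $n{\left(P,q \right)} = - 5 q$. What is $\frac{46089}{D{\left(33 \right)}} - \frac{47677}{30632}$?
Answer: $- \frac{488201933}{54503080} \approx -8.9573$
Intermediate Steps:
$L{\left(t \right)} = \frac{19}{2}$ ($L{\left(t \right)} = 5 - - \frac{9}{2} = 5 + \frac{9}{2} = \frac{19}{2}$)
$D{\left(X \right)} = \frac{19}{2} + X^{2} - 222 X$ ($D{\left(X \right)} = \left(X^{2} - 222 X\right) + \frac{19}{2} = \frac{19}{2} + X^{2} - 222 X$)
$\frac{46089}{D{\left(33 \right)}} - \frac{47677}{30632} = \frac{46089}{\frac{19}{2} + 33^{2} - 7326} - \frac{47677}{30632} = \frac{46089}{\frac{19}{2} + 1089 - 7326} - \frac{6811}{4376} = \frac{46089}{- \frac{12455}{2}} - \frac{6811}{4376} = 46089 \left(- \frac{2}{12455}\right) - \frac{6811}{4376} = - \frac{92178}{12455} - \frac{6811}{4376} = - \frac{488201933}{54503080}$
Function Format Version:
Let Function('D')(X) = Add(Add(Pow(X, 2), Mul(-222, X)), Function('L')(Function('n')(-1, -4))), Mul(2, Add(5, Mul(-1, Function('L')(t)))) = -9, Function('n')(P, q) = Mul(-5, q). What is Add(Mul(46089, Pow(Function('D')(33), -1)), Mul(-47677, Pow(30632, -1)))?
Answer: Rational(-488201933, 54503080) ≈ -8.9573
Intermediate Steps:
Function('L')(t) = Rational(19, 2) (Function('L')(t) = Add(5, Mul(Rational(-1, 2), -9)) = Add(5, Rational(9, 2)) = Rational(19, 2))
Function('D')(X) = Add(Rational(19, 2), Pow(X, 2), Mul(-222, X)) (Function('D')(X) = Add(Add(Pow(X, 2), Mul(-222, X)), Rational(19, 2)) = Add(Rational(19, 2), Pow(X, 2), Mul(-222, X)))
Add(Mul(46089, Pow(Function('D')(33), -1)), Mul(-47677, Pow(30632, -1))) = Add(Mul(46089, Pow(Add(Rational(19, 2), Pow(33, 2), Mul(-222, 33)), -1)), Mul(-47677, Pow(30632, -1))) = Add(Mul(46089, Pow(Add(Rational(19, 2), 1089, -7326), -1)), Mul(-47677, Rational(1, 30632))) = Add(Mul(46089, Pow(Rational(-12455, 2), -1)), Rational(-6811, 4376)) = Add(Mul(46089, Rational(-2, 12455)), Rational(-6811, 4376)) = Add(Rational(-92178, 12455), Rational(-6811, 4376)) = Rational(-488201933, 54503080)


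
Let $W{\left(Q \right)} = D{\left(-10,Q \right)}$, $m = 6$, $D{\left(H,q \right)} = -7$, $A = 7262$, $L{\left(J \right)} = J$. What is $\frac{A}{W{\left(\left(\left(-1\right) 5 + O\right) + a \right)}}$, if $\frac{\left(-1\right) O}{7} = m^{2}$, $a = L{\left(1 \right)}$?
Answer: $- \frac{7262}{7} \approx -1037.4$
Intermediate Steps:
$a = 1$
$O = -252$ ($O = - 7 \cdot 6^{2} = \left(-7\right) 36 = -252$)
$W{\left(Q \right)} = -7$
$\frac{A}{W{\left(\left(\left(-1\right) 5 + O\right) + a \right)}} = \frac{7262}{-7} = 7262 \left(- \frac{1}{7}\right) = - \frac{7262}{7}$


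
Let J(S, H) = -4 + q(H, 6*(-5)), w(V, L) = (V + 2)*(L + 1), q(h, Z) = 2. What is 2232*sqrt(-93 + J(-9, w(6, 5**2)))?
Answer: 2232*I*sqrt(95) ≈ 21755.0*I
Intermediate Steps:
w(V, L) = (1 + L)*(2 + V) (w(V, L) = (2 + V)*(1 + L) = (1 + L)*(2 + V))
J(S, H) = -2 (J(S, H) = -4 + 2 = -2)
2232*sqrt(-93 + J(-9, w(6, 5**2))) = 2232*sqrt(-93 - 2) = 2232*sqrt(-95) = 2232*(I*sqrt(95)) = 2232*I*sqrt(95)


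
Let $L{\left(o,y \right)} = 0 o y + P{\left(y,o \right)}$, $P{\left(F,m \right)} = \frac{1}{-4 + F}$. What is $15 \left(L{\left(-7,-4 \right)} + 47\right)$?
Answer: $\frac{5625}{8} \approx 703.13$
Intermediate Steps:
$L{\left(o,y \right)} = \frac{1}{-4 + y}$ ($L{\left(o,y \right)} = 0 o y + \frac{1}{-4 + y} = 0 y + \frac{1}{-4 + y} = 0 + \frac{1}{-4 + y} = \frac{1}{-4 + y}$)
$15 \left(L{\left(-7,-4 \right)} + 47\right) = 15 \left(\frac{1}{-4 - 4} + 47\right) = 15 \left(\frac{1}{-8} + 47\right) = 15 \left(- \frac{1}{8} + 47\right) = 15 \cdot \frac{375}{8} = \frac{5625}{8}$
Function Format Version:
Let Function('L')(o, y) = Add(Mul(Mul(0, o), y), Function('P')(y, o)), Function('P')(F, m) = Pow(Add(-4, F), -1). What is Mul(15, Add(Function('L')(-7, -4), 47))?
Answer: Rational(5625, 8) ≈ 703.13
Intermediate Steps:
Function('L')(o, y) = Pow(Add(-4, y), -1) (Function('L')(o, y) = Add(Mul(Mul(0, o), y), Pow(Add(-4, y), -1)) = Add(Mul(0, y), Pow(Add(-4, y), -1)) = Add(0, Pow(Add(-4, y), -1)) = Pow(Add(-4, y), -1))
Mul(15, Add(Function('L')(-7, -4), 47)) = Mul(15, Add(Pow(Add(-4, -4), -1), 47)) = Mul(15, Add(Pow(-8, -1), 47)) = Mul(15, Add(Rational(-1, 8), 47)) = Mul(15, Rational(375, 8)) = Rational(5625, 8)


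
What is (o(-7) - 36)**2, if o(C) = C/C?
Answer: 1225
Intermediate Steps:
o(C) = 1
(o(-7) - 36)**2 = (1 - 36)**2 = (-35)**2 = 1225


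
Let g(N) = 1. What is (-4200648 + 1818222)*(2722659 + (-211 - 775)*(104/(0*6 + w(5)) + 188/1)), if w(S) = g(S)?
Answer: -5800604556222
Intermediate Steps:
w(S) = 1
(-4200648 + 1818222)*(2722659 + (-211 - 775)*(104/(0*6 + w(5)) + 188/1)) = (-4200648 + 1818222)*(2722659 + (-211 - 775)*(104/(0*6 + 1) + 188/1)) = -2382426*(2722659 - 986*(104/(0 + 1) + 188*1)) = -2382426*(2722659 - 986*(104/1 + 188)) = -2382426*(2722659 - 986*(104*1 + 188)) = -2382426*(2722659 - 986*(104 + 188)) = -2382426*(2722659 - 986*292) = -2382426*(2722659 - 287912) = -2382426*2434747 = -5800604556222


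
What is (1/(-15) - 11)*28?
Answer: -4648/15 ≈ -309.87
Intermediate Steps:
(1/(-15) - 11)*28 = (-1/15 - 11)*28 = -166/15*28 = -4648/15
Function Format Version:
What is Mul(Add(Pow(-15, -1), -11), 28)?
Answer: Rational(-4648, 15) ≈ -309.87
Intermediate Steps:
Mul(Add(Pow(-15, -1), -11), 28) = Mul(Add(Rational(-1, 15), -11), 28) = Mul(Rational(-166, 15), 28) = Rational(-4648, 15)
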